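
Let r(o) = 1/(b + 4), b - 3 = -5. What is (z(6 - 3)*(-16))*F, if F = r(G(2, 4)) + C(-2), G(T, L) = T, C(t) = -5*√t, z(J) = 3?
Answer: -24 + 240*I*√2 ≈ -24.0 + 339.41*I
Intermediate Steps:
b = -2 (b = 3 - 5 = -2)
r(o) = ½ (r(o) = 1/(-2 + 4) = 1/2 = ½)
F = ½ - 5*I*√2 ≈ 0.5 - 7.0711*I
(z(6 - 3)*(-16))*F = (3*(-16))*(½ - 5*I*√2) = -48*(½ - 5*I*√2) = -24 + 240*I*√2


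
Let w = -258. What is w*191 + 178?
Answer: -49100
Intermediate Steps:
w*191 + 178 = -258*191 + 178 = -49278 + 178 = -49100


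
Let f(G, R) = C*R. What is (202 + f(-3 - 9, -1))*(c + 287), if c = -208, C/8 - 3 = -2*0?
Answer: 14062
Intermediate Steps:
C = 24 (C = 24 + 8*(-2*0) = 24 + 8*0 = 24 + 0 = 24)
f(G, R) = 24*R
(202 + f(-3 - 9, -1))*(c + 287) = (202 + 24*(-1))*(-208 + 287) = (202 - 24)*79 = 178*79 = 14062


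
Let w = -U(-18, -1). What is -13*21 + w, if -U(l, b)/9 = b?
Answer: -282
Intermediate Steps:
U(l, b) = -9*b
w = -9 (w = -(-9)*(-1) = -1*9 = -9)
-13*21 + w = -13*21 - 9 = -273 - 9 = -282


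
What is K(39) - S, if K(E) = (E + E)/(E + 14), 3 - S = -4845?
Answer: -256866/53 ≈ -4846.5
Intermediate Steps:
S = 4848 (S = 3 - 1*(-4845) = 3 + 4845 = 4848)
K(E) = 2*E/(14 + E) (K(E) = (2*E)/(14 + E) = 2*E/(14 + E))
K(39) - S = 2*39/(14 + 39) - 1*4848 = 2*39/53 - 4848 = 2*39*(1/53) - 4848 = 78/53 - 4848 = -256866/53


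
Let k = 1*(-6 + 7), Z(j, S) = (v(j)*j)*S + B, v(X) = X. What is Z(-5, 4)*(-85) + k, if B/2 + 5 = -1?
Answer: -7479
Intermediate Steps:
B = -12 (B = -10 + 2*(-1) = -10 - 2 = -12)
Z(j, S) = -12 + S*j² (Z(j, S) = (j*j)*S - 12 = j²*S - 12 = S*j² - 12 = -12 + S*j²)
k = 1 (k = 1*1 = 1)
Z(-5, 4)*(-85) + k = (-12 + 4*(-5)²)*(-85) + 1 = (-12 + 4*25)*(-85) + 1 = (-12 + 100)*(-85) + 1 = 88*(-85) + 1 = -7480 + 1 = -7479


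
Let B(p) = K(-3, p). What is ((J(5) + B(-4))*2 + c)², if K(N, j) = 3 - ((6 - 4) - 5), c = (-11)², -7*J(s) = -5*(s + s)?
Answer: 1062961/49 ≈ 21693.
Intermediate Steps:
J(s) = 10*s/7 (J(s) = -(-5)*(s + s)/7 = -(-5)*2*s/7 = -(-10)*s/7 = 10*s/7)
c = 121
K(N, j) = 6 (K(N, j) = 3 - (2 - 5) = 3 - 1*(-3) = 3 + 3 = 6)
B(p) = 6
((J(5) + B(-4))*2 + c)² = (((10/7)*5 + 6)*2 + 121)² = ((50/7 + 6)*2 + 121)² = ((92/7)*2 + 121)² = (184/7 + 121)² = (1031/7)² = 1062961/49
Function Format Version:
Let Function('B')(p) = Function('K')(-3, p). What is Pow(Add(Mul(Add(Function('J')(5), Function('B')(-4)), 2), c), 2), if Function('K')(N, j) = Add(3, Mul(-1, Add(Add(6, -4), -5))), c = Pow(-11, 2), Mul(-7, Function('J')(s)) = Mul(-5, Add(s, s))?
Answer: Rational(1062961, 49) ≈ 21693.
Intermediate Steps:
Function('J')(s) = Mul(Rational(10, 7), s) (Function('J')(s) = Mul(Rational(-1, 7), Mul(-5, Add(s, s))) = Mul(Rational(-1, 7), Mul(-5, Mul(2, s))) = Mul(Rational(-1, 7), Mul(-10, s)) = Mul(Rational(10, 7), s))
c = 121
Function('K')(N, j) = 6 (Function('K')(N, j) = Add(3, Mul(-1, Add(2, -5))) = Add(3, Mul(-1, -3)) = Add(3, 3) = 6)
Function('B')(p) = 6
Pow(Add(Mul(Add(Function('J')(5), Function('B')(-4)), 2), c), 2) = Pow(Add(Mul(Add(Mul(Rational(10, 7), 5), 6), 2), 121), 2) = Pow(Add(Mul(Add(Rational(50, 7), 6), 2), 121), 2) = Pow(Add(Mul(Rational(92, 7), 2), 121), 2) = Pow(Add(Rational(184, 7), 121), 2) = Pow(Rational(1031, 7), 2) = Rational(1062961, 49)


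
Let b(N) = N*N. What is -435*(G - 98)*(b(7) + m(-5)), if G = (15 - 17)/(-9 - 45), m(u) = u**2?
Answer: 28380850/9 ≈ 3.1534e+6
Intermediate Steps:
b(N) = N**2
G = 1/27 (G = -2/(-54) = -2*(-1/54) = 1/27 ≈ 0.037037)
-435*(G - 98)*(b(7) + m(-5)) = -435*(1/27 - 98)*(7**2 + (-5)**2) = -(-383525)*(49 + 25)/9 = -(-383525)*74/9 = -435*(-195730/27) = 28380850/9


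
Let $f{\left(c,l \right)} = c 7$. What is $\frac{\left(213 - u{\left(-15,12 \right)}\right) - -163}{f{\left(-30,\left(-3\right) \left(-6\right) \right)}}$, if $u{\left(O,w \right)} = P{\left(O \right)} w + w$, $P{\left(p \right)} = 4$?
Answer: $- \frac{158}{105} \approx -1.5048$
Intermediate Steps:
$f{\left(c,l \right)} = 7 c$
$u{\left(O,w \right)} = 5 w$ ($u{\left(O,w \right)} = 4 w + w = 5 w$)
$\frac{\left(213 - u{\left(-15,12 \right)}\right) - -163}{f{\left(-30,\left(-3\right) \left(-6\right) \right)}} = \frac{\left(213 - 5 \cdot 12\right) - -163}{7 \left(-30\right)} = \frac{\left(213 - 60\right) + 163}{-210} = \left(\left(213 - 60\right) + 163\right) \left(- \frac{1}{210}\right) = \left(153 + 163\right) \left(- \frac{1}{210}\right) = 316 \left(- \frac{1}{210}\right) = - \frac{158}{105}$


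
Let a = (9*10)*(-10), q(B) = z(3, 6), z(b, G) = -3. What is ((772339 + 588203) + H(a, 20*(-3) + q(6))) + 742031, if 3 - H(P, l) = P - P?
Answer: 2102576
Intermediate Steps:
q(B) = -3
a = -900 (a = 90*(-10) = -900)
H(P, l) = 3 (H(P, l) = 3 - (P - P) = 3 - 1*0 = 3 + 0 = 3)
((772339 + 588203) + H(a, 20*(-3) + q(6))) + 742031 = ((772339 + 588203) + 3) + 742031 = (1360542 + 3) + 742031 = 1360545 + 742031 = 2102576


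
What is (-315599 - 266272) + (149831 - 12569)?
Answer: -444609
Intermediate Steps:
(-315599 - 266272) + (149831 - 12569) = -581871 + 137262 = -444609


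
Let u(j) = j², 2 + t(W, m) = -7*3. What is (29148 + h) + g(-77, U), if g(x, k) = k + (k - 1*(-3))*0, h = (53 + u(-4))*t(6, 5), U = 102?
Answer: 27663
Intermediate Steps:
t(W, m) = -23 (t(W, m) = -2 - 7*3 = -2 - 21 = -23)
h = -1587 (h = (53 + (-4)²)*(-23) = (53 + 16)*(-23) = 69*(-23) = -1587)
g(x, k) = k (g(x, k) = k + (k + 3)*0 = k + (3 + k)*0 = k + 0 = k)
(29148 + h) + g(-77, U) = (29148 - 1587) + 102 = 27561 + 102 = 27663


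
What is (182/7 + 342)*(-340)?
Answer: -125120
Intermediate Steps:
(182/7 + 342)*(-340) = (182*(⅐) + 342)*(-340) = (26 + 342)*(-340) = 368*(-340) = -125120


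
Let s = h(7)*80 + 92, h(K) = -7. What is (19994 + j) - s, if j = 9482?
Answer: 29944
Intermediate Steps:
s = -468 (s = -7*80 + 92 = -560 + 92 = -468)
(19994 + j) - s = (19994 + 9482) - 1*(-468) = 29476 + 468 = 29944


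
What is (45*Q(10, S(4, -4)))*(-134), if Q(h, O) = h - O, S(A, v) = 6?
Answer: -24120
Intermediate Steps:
(45*Q(10, S(4, -4)))*(-134) = (45*(10 - 1*6))*(-134) = (45*(10 - 6))*(-134) = (45*4)*(-134) = 180*(-134) = -24120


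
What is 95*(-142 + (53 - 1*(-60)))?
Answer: -2755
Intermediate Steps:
95*(-142 + (53 - 1*(-60))) = 95*(-142 + (53 + 60)) = 95*(-142 + 113) = 95*(-29) = -2755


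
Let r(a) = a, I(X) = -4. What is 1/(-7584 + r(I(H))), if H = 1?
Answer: -1/7588 ≈ -0.00013179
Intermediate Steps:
1/(-7584 + r(I(H))) = 1/(-7584 - 4) = 1/(-7588) = -1/7588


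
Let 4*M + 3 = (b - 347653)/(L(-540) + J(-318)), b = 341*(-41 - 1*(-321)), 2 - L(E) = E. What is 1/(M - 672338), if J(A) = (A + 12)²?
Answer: -376712/253278327363 ≈ -1.4873e-6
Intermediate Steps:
L(E) = 2 - E
b = 95480 (b = 341*(-41 + 321) = 341*280 = 95480)
J(A) = (12 + A)²
M = -534707/376712 (M = -¾ + ((95480 - 347653)/((2 - 1*(-540)) + (12 - 318)²))/4 = -¾ + (-252173/((2 + 540) + (-306)²))/4 = -¾ + (-252173/(542 + 93636))/4 = -¾ + (-252173/94178)/4 = -¾ + (-252173*1/94178)/4 = -¾ + (¼)*(-252173/94178) = -¾ - 252173/376712 = -534707/376712 ≈ -1.4194)
1/(M - 672338) = 1/(-534707/376712 - 672338) = 1/(-253278327363/376712) = -376712/253278327363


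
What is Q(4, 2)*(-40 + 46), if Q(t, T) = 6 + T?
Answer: 48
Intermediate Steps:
Q(4, 2)*(-40 + 46) = (6 + 2)*(-40 + 46) = 8*6 = 48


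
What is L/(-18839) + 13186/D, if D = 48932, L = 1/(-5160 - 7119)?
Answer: 1525119690499/5659574965746 ≈ 0.26948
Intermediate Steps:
L = -1/12279 (L = 1/(-12279) = -1/12279 ≈ -8.1440e-5)
L/(-18839) + 13186/D = -1/12279/(-18839) + 13186/48932 = -1/12279*(-1/18839) + 13186*(1/48932) = 1/231324081 + 6593/24466 = 1525119690499/5659574965746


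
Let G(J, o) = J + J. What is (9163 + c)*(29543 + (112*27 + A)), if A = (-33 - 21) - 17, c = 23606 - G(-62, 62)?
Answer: 1068890928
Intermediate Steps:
G(J, o) = 2*J
c = 23730 (c = 23606 - 2*(-62) = 23606 - 1*(-124) = 23606 + 124 = 23730)
A = -71 (A = -54 - 17 = -71)
(9163 + c)*(29543 + (112*27 + A)) = (9163 + 23730)*(29543 + (112*27 - 71)) = 32893*(29543 + (3024 - 71)) = 32893*(29543 + 2953) = 32893*32496 = 1068890928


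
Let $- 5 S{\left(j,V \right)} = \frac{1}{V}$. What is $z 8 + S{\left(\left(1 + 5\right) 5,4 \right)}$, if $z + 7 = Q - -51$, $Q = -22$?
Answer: $\frac{3519}{20} \approx 175.95$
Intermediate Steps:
$S{\left(j,V \right)} = - \frac{1}{5 V}$
$z = 22$ ($z = -7 - -29 = -7 + \left(-22 + 51\right) = -7 + 29 = 22$)
$z 8 + S{\left(\left(1 + 5\right) 5,4 \right)} = 22 \cdot 8 - \frac{1}{5 \cdot 4} = 176 - \frac{1}{20} = \frac{3519}{20}$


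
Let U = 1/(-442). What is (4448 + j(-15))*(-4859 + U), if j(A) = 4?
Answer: -4780733454/221 ≈ -2.1632e+7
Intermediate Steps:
U = -1/442 ≈ -0.0022624
(4448 + j(-15))*(-4859 + U) = (4448 + 4)*(-4859 - 1/442) = 4452*(-2147679/442) = -4780733454/221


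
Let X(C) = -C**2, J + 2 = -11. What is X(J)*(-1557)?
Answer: 263133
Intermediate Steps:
J = -13 (J = -2 - 11 = -13)
X(J)*(-1557) = -1*(-13)**2*(-1557) = -1*169*(-1557) = -169*(-1557) = 263133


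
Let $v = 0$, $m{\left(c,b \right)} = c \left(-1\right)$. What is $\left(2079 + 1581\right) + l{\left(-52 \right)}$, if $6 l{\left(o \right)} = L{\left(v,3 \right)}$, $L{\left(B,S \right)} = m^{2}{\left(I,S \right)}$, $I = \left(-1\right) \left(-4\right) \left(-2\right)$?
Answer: $\frac{11012}{3} \approx 3670.7$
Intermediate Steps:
$I = -8$ ($I = 4 \left(-2\right) = -8$)
$m{\left(c,b \right)} = - c$
$L{\left(B,S \right)} = 64$ ($L{\left(B,S \right)} = \left(\left(-1\right) \left(-8\right)\right)^{2} = 8^{2} = 64$)
$l{\left(o \right)} = \frac{32}{3}$ ($l{\left(o \right)} = \frac{1}{6} \cdot 64 = \frac{32}{3}$)
$\left(2079 + 1581\right) + l{\left(-52 \right)} = \left(2079 + 1581\right) + \frac{32}{3} = 3660 + \frac{32}{3} = \frac{11012}{3}$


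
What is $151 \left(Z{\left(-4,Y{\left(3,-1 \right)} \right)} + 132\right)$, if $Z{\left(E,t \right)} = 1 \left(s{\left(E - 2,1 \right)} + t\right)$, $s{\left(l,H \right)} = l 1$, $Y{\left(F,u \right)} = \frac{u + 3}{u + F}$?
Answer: $19177$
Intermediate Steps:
$Y{\left(F,u \right)} = \frac{3 + u}{F + u}$
$s{\left(l,H \right)} = l$
$Z{\left(E,t \right)} = -2 + E + t$ ($Z{\left(E,t \right)} = 1 \left(\left(E - 2\right) + t\right) = 1 \left(\left(-2 + E\right) + t\right) = 1 \left(-2 + E + t\right) = -2 + E + t$)
$151 \left(Z{\left(-4,Y{\left(3,-1 \right)} \right)} + 132\right) = 151 \left(\left(-2 - 4 + \frac{3 - 1}{3 - 1}\right) + 132\right) = 151 \left(\left(-2 - 4 + \frac{1}{2} \cdot 2\right) + 132\right) = 151 \left(\left(-2 - 4 + 1\right) + 132\right) = 151 \left(-5 + 132\right) = 151 \cdot 127 = 19177$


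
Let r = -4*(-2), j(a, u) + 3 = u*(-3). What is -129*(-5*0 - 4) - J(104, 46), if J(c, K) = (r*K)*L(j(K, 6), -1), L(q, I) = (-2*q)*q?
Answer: 325092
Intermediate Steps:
j(a, u) = -3 - 3*u (j(a, u) = -3 + u*(-3) = -3 - 3*u)
r = 8
L(q, I) = -2*q²
J(c, K) = -7056*K (J(c, K) = (8*K)*(-2*(-3 - 3*6)²) = (8*K)*(-2*(-3 - 18)²) = (8*K)*(-2*(-21)²) = (8*K)*(-2*441) = (8*K)*(-882) = -7056*K)
-129*(-5*0 - 4) - J(104, 46) = -129*(-5*0 - 4) - (-7056)*46 = -129*(0 - 4) - 1*(-324576) = -129*(-4) + 324576 = 516 + 324576 = 325092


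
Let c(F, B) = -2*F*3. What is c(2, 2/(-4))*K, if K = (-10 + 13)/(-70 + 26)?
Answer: 9/11 ≈ 0.81818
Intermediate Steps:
c(F, B) = -6*F
K = -3/44 (K = 3/(-44) = 3*(-1/44) = -3/44 ≈ -0.068182)
c(2, 2/(-4))*K = -6*2*(-3/44) = -12*(-3/44) = 9/11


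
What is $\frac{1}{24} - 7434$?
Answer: $- \frac{178415}{24} \approx -7434.0$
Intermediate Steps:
$\frac{1}{24} - 7434 = - \frac{178415}{24}$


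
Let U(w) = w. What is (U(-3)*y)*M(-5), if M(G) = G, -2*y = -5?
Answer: 75/2 ≈ 37.500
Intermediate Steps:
y = 5/2 (y = -½*(-5) = 5/2 ≈ 2.5000)
(U(-3)*y)*M(-5) = -3*5/2*(-5) = -15/2*(-5) = 75/2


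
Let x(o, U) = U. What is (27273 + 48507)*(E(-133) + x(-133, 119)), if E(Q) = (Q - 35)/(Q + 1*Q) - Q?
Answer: 363744000/19 ≈ 1.9144e+7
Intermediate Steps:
E(Q) = -Q + (-35 + Q)/(2*Q) (E(Q) = (-35 + Q)/(Q + Q) - Q = (-35 + Q)/((2*Q)) - Q = (-35 + Q)*(1/(2*Q)) - Q = (-35 + Q)/(2*Q) - Q = -Q + (-35 + Q)/(2*Q))
(27273 + 48507)*(E(-133) + x(-133, 119)) = (27273 + 48507)*((½ - 1*(-133) - 35/2/(-133)) + 119) = 75780*((½ + 133 - 35/2*(-1/133)) + 119) = 75780*((½ + 133 + 5/38) + 119) = 75780*(2539/19 + 119) = 75780*(4800/19) = 363744000/19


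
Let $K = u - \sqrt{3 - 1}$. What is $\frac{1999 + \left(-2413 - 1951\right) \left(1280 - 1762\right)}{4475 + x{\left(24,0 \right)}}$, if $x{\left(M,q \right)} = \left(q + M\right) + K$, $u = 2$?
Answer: $\frac{9476616947}{20258999} + \frac{2105447 \sqrt{2}}{20258999} \approx 467.92$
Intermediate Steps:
$K = 2 - \sqrt{2}$ ($K = 2 - \sqrt{3 - 1} = 2 - \sqrt{2} \approx 0.58579$)
$x{\left(M,q \right)} = 2 + M + q - \sqrt{2}$ ($x{\left(M,q \right)} = \left(q + M\right) + \left(2 - \sqrt{2}\right) = \left(M + q\right) + \left(2 - \sqrt{2}\right) = 2 + M + q - \sqrt{2}$)
$\frac{1999 + \left(-2413 - 1951\right) \left(1280 - 1762\right)}{4475 + x{\left(24,0 \right)}} = \frac{1999 + \left(-2413 - 1951\right) \left(1280 - 1762\right)}{4475 + \left(2 + 24 + 0 - \sqrt{2}\right)} = \frac{1999 - -2103448}{4475 + \left(26 - \sqrt{2}\right)} = \frac{1999 + 2103448}{4501 - \sqrt{2}} = \frac{2105447}{4501 - \sqrt{2}}$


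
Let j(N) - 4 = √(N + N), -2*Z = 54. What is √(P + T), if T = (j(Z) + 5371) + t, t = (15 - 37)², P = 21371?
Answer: √(27230 + 3*I*√6) ≈ 165.02 + 0.022*I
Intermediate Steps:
t = 484 (t = (-22)² = 484)
Z = -27 (Z = -½*54 = -27)
j(N) = 4 + √2*√N (j(N) = 4 + √(N + N) = 4 + √(2*N) = 4 + √2*√N)
T = 5859 + 3*I*√6 (T = ((4 + √2*√(-27)) + 5371) + 484 = ((4 + √2*(3*I*√3)) + 5371) + 484 = ((4 + 3*I*√6) + 5371) + 484 = (5375 + 3*I*√6) + 484 = 5859 + 3*I*√6 ≈ 5859.0 + 7.3485*I)
√(P + T) = √(21371 + (5859 + 3*I*√6)) = √(27230 + 3*I*√6)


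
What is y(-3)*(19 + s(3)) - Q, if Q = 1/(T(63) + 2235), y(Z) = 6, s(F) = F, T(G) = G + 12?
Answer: 304919/2310 ≈ 132.00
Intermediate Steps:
T(G) = 12 + G
Q = 1/2310 (Q = 1/((12 + 63) + 2235) = 1/(75 + 2235) = 1/2310 ≈ 0.00043290)
y(-3)*(19 + s(3)) - Q = 6*(19 + 3) - 1*1/2310 = 6*22 - 1/2310 = 132 - 1/2310 = 304919/2310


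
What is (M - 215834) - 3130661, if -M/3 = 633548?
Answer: -5247139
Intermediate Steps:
M = -1900644 (M = -3*633548 = -1900644)
(M - 215834) - 3130661 = (-1900644 - 215834) - 3130661 = -2116478 - 3130661 = -5247139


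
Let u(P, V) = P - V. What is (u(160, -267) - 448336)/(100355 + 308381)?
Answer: -447909/408736 ≈ -1.0958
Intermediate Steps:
(u(160, -267) - 448336)/(100355 + 308381) = ((160 - 1*(-267)) - 448336)/(100355 + 308381) = ((160 + 267) - 448336)/408736 = (427 - 448336)*(1/408736) = -447909*1/408736 = -447909/408736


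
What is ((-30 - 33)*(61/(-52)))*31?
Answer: 119133/52 ≈ 2291.0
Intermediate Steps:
((-30 - 33)*(61/(-52)))*31 = -3843*(-1)/52*31 = -63*(-61/52)*31 = (3843/52)*31 = 119133/52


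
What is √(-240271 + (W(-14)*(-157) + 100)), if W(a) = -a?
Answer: I*√242369 ≈ 492.31*I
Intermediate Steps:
√(-240271 + (W(-14)*(-157) + 100)) = √(-240271 + (-1*(-14)*(-157) + 100)) = √(-240271 + (14*(-157) + 100)) = √(-240271 + (-2198 + 100)) = √(-240271 - 2098) = √(-242369) = I*√242369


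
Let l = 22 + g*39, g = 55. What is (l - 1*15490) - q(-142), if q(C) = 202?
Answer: -13525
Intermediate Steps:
l = 2167 (l = 22 + 55*39 = 22 + 2145 = 2167)
(l - 1*15490) - q(-142) = (2167 - 1*15490) - 1*202 = (2167 - 15490) - 202 = -13323 - 202 = -13525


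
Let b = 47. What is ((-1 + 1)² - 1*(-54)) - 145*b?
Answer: -6761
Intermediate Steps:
((-1 + 1)² - 1*(-54)) - 145*b = ((-1 + 1)² - 1*(-54)) - 145*47 = (0² + 54) - 6815 = (0 + 54) - 6815 = 54 - 6815 = -6761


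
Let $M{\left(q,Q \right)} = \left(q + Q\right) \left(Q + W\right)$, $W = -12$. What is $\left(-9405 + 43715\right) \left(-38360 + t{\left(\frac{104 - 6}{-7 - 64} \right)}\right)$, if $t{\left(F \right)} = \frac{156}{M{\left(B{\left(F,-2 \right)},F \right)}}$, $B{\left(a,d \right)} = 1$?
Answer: $- \frac{1124393143108}{855} \approx -1.3151 \cdot 10^{9}$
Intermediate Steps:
$M{\left(q,Q \right)} = \left(-12 + Q\right) \left(Q + q\right)$ ($M{\left(q,Q \right)} = \left(q + Q\right) \left(Q - 12\right) = \left(Q + q\right) \left(-12 + Q\right) = \left(-12 + Q\right) \left(Q + q\right)$)
$t{\left(F \right)} = \frac{156}{-12 + F^{2} - 11 F}$ ($t{\left(F \right)} = \frac{156}{F^{2} - 12 F - 12 + F 1} = \frac{156}{F^{2} - 12 F - 12 + F} = \frac{156}{-12 + F^{2} - 11 F}$)
$\left(-9405 + 43715\right) \left(-38360 + t{\left(\frac{104 - 6}{-7 - 64} \right)}\right) = \left(-9405 + 43715\right) \left(-38360 + \frac{156}{-12 + \left(\frac{104 - 6}{-7 - 64}\right)^{2} - 11 \frac{104 - 6}{-7 - 64}}\right) = 34310 \left(-38360 + \frac{156}{-12 + \left(\frac{98}{-71}\right)^{2} - 11 \frac{98}{-71}}\right) = 34310 \left(-38360 + \frac{156}{-12 + \left(98 \left(- \frac{1}{71}\right)\right)^{2} - 11 \cdot 98 \left(- \frac{1}{71}\right)}\right) = 34310 \left(-38360 + \frac{156}{-12 + \left(- \frac{98}{71}\right)^{2} - - \frac{1078}{71}}\right) = 34310 \left(-38360 + \frac{156}{-12 + \frac{9604}{5041} + \frac{1078}{71}}\right) = 34310 \left(-38360 + \frac{156}{\frac{25650}{5041}}\right) = 34310 \left(-38360 + 156 \cdot \frac{5041}{25650}\right) = 34310 \left(-38360 + \frac{131066}{4275}\right) = 34310 \left(- \frac{163857934}{4275}\right) = - \frac{1124393143108}{855}$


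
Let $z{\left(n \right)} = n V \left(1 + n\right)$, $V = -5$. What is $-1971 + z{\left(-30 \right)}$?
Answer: $-6321$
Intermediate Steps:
$z{\left(n \right)} = n \left(-5 - 5 n\right)$ ($z{\left(n \right)} = n \left(- 5 \left(1 + n\right)\right) = n \left(-5 - 5 n\right)$)
$-1971 + z{\left(-30 \right)} = -1971 - - 150 \left(1 - 30\right) = -1971 - \left(-150\right) \left(-29\right) = -1971 - 4350 = -6321$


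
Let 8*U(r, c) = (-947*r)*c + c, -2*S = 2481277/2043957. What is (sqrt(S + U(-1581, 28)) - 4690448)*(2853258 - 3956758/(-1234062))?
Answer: -8257771112793818896/617031 + 1760550615377*sqrt(87569654140186732110)/2522369663334 ≈ -1.3377e+13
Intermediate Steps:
S = -2481277/4087914 (S = -2481277/(2*2043957) = -1/2*2481277/2043957 = -2481277/4087914 ≈ -0.60698)
U(r, c) = c/8 - 947*c*r/8 (U(r, c) = ((-947*r)*c + c)/8 = (-947*c*r + c)/8 = (c - 947*c*r)/8 = c/8 - 947*c*r/8)
(sqrt(S + U(-1581, 28)) - 4690448)*(2853258 - 3956758/(-1234062)) = (sqrt(-2481277/4087914 + (1/8)*28*(1 - 947*(-1581))) - 4690448)*(2853258 - 3956758/(-1234062)) = (sqrt(-2481277/4087914 + (1/8)*28*(1 + 1497207)) - 4690448)*(2853258 - 3956758*(-1/1234062)) = (sqrt(-2481277/4087914 + (1/8)*28*1497208) - 4690448)*(2853258 + 1978379/617031) = (sqrt(-2481277/4087914 + 5240228) - 4690448)*(1760550615377/617031) = (sqrt(21421598923115/4087914) - 4690448)*(1760550615377/617031) = (sqrt(87569654140186732110)/4087914 - 4690448)*(1760550615377/617031) = (-4690448 + sqrt(87569654140186732110)/4087914)*(1760550615377/617031) = -8257771112793818896/617031 + 1760550615377*sqrt(87569654140186732110)/2522369663334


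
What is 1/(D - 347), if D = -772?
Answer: -1/1119 ≈ -0.00089366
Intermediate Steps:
1/(D - 347) = 1/(-772 - 347) = 1/(-1119) = -1/1119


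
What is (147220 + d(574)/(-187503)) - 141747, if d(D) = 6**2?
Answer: 342067961/62501 ≈ 5473.0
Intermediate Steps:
d(D) = 36
(147220 + d(574)/(-187503)) - 141747 = (147220 + 36/(-187503)) - 141747 = (147220 + 36*(-1/187503)) - 141747 = (147220 - 12/62501) - 141747 = 9201397208/62501 - 141747 = 342067961/62501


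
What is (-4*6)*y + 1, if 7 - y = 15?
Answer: 193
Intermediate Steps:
y = -8 (y = 7 - 1*15 = 7 - 15 = -8)
(-4*6)*y + 1 = -4*6*(-8) + 1 = -24*(-8) + 1 = 192 + 1 = 193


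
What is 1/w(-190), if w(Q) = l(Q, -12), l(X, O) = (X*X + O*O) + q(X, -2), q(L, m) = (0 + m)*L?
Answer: 1/36624 ≈ 2.7304e-5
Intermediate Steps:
q(L, m) = L*m (q(L, m) = m*L = L*m)
l(X, O) = O**2 + X**2 - 2*X (l(X, O) = (X*X + O*O) + X*(-2) = (X**2 + O**2) - 2*X = (O**2 + X**2) - 2*X = O**2 + X**2 - 2*X)
w(Q) = 144 + Q**2 - 2*Q (w(Q) = (-12)**2 + Q**2 - 2*Q = 144 + Q**2 - 2*Q)
1/w(-190) = 1/(144 + (-190)**2 - 2*(-190)) = 1/(144 + 36100 + 380) = 1/36624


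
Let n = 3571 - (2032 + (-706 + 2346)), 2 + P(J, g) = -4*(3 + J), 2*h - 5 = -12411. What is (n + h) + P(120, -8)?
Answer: -6798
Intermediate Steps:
h = -6203 (h = 5/2 + (½)*(-12411) = 5/2 - 12411/2 = -6203)
P(J, g) = -14 - 4*J (P(J, g) = -2 - 4*(3 + J) = -2 + (-12 - 4*J) = -14 - 4*J)
n = -101 (n = 3571 - (2032 + 1640) = 3571 - 1*3672 = 3571 - 3672 = -101)
(n + h) + P(120, -8) = (-101 - 6203) + (-14 - 4*120) = -6304 + (-14 - 480) = -6304 - 494 = -6798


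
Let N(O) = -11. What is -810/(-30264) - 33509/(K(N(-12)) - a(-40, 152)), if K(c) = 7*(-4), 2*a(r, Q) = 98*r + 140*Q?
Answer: 1519598/392171 ≈ 3.8748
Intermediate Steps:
a(r, Q) = 49*r + 70*Q (a(r, Q) = (98*r + 140*Q)/2 = 49*r + 70*Q)
K(c) = -28
-810/(-30264) - 33509/(K(N(-12)) - a(-40, 152)) = -810/(-30264) - 33509/(-28 - (49*(-40) + 70*152)) = -810*(-1/30264) - 33509/(-28 - (-1960 + 10640)) = 135/5044 - 33509/(-28 - 1*8680) = 135/5044 - 33509/(-28 - 8680) = 135/5044 - 33509/(-8708) = 135/5044 - 33509*(-1/8708) = 135/5044 + 4787/1244 = 1519598/392171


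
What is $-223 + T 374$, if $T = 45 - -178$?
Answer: $83179$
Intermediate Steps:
$T = 223$ ($T = 45 + 178 = 223$)
$-223 + T 374 = -223 + 223 \cdot 374 = -223 + 83402 = 83179$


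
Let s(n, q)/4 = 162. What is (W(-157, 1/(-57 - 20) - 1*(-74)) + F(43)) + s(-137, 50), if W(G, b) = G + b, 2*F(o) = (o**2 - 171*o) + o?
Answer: -333489/154 ≈ -2165.5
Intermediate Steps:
s(n, q) = 648 (s(n, q) = 4*162 = 648)
F(o) = o**2/2 - 85*o (F(o) = ((o**2 - 171*o) + o)/2 = (o**2 - 170*o)/2 = o**2/2 - 85*o)
(W(-157, 1/(-57 - 20) - 1*(-74)) + F(43)) + s(-137, 50) = ((-157 + (1/(-57 - 20) - 1*(-74))) + (1/2)*43*(-170 + 43)) + 648 = ((-157 + (1/(-77) + 74)) + (1/2)*43*(-127)) + 648 = ((-157 + (-1/77 + 74)) - 5461/2) + 648 = ((-157 + 5697/77) - 5461/2) + 648 = (-6392/77 - 5461/2) + 648 = -433281/154 + 648 = -333489/154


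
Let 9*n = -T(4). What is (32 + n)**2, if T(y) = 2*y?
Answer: 78400/81 ≈ 967.90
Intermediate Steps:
n = -8/9 (n = (-2*4)/9 = (-1*8)/9 = (1/9)*(-8) = -8/9 ≈ -0.88889)
(32 + n)**2 = (32 - 8/9)**2 = (280/9)**2 = 78400/81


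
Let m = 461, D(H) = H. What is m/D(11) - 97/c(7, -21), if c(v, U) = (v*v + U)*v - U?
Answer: 98970/2387 ≈ 41.462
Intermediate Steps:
c(v, U) = -U + v*(U + v**2) (c(v, U) = (v**2 + U)*v - U = (U + v**2)*v - U = v*(U + v**2) - U = -U + v*(U + v**2))
m/D(11) - 97/c(7, -21) = 461/11 - 97/(7**3 - 1*(-21) - 21*7) = 461*(1/11) - 97/(343 + 21 - 147) = 461/11 - 97/217 = 98970/2387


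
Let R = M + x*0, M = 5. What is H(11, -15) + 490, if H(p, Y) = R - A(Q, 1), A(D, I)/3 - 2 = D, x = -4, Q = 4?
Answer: 477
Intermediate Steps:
R = 5 (R = 5 - 4*0 = 5 + 0 = 5)
A(D, I) = 6 + 3*D
H(p, Y) = -13 (H(p, Y) = 5 - (6 + 3*4) = 5 - (6 + 12) = 5 - 1*18 = 5 - 18 = -13)
H(11, -15) + 490 = -13 + 490 = 477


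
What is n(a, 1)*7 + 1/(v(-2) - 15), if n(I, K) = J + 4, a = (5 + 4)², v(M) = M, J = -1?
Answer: 356/17 ≈ 20.941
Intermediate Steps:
a = 81 (a = 9² = 81)
n(I, K) = 3 (n(I, K) = -1 + 4 = 3)
n(a, 1)*7 + 1/(v(-2) - 15) = 3*7 + 1/(-2 - 15) = 21 + 1/(-17) = 21 - 1/17 = 356/17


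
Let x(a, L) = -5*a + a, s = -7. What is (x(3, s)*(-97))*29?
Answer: 33756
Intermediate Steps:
x(a, L) = -4*a
(x(3, s)*(-97))*29 = (-4*3*(-97))*29 = -12*(-97)*29 = 1164*29 = 33756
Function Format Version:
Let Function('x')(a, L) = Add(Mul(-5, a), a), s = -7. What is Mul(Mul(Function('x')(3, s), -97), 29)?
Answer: 33756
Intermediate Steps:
Function('x')(a, L) = Mul(-4, a)
Mul(Mul(Function('x')(3, s), -97), 29) = Mul(Mul(Mul(-4, 3), -97), 29) = Mul(Mul(-12, -97), 29) = Mul(1164, 29) = 33756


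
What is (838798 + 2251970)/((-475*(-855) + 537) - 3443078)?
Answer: -193173/189776 ≈ -1.0179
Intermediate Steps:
(838798 + 2251970)/((-475*(-855) + 537) - 3443078) = 3090768/((406125 + 537) - 3443078) = 3090768/(406662 - 3443078) = 3090768/(-3036416) = 3090768*(-1/3036416) = -193173/189776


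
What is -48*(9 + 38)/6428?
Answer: -564/1607 ≈ -0.35096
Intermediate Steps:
-48*(9 + 38)/6428 = -48*47*(1/6428) = -2256*1/6428 = -564/1607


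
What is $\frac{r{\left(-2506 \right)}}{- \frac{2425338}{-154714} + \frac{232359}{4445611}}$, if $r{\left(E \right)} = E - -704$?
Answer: $- \frac{309853116244427}{2704514620461} \approx -114.57$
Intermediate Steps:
$r{\left(E \right)} = 704 + E$ ($r{\left(E \right)} = E + 704 = 704 + E$)
$\frac{r{\left(-2506 \right)}}{- \frac{2425338}{-154714} + \frac{232359}{4445611}} = \frac{704 - 2506}{- \frac{2425338}{-154714} + \frac{232359}{4445611}} = - \frac{1802}{\left(-2425338\right) \left(- \frac{1}{154714}\right) + 232359 \cdot \frac{1}{4445611}} = - \frac{1802}{\frac{1212669}{77357} + \frac{232359}{4445611}} = - \frac{1802}{\frac{5409029240922}{343899130127}} = \left(-1802\right) \frac{343899130127}{5409029240922} = - \frac{309853116244427}{2704514620461}$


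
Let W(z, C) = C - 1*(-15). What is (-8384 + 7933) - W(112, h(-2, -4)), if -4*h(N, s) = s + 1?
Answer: -1867/4 ≈ -466.75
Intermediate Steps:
h(N, s) = -1/4 - s/4 (h(N, s) = -(s + 1)/4 = -(1 + s)/4 = -1/4 - s/4)
W(z, C) = 15 + C (W(z, C) = C + 15 = 15 + C)
(-8384 + 7933) - W(112, h(-2, -4)) = (-8384 + 7933) - (15 + (-1/4 - 1/4*(-4))) = -451 - (15 + (-1/4 + 1)) = -451 - (15 + 3/4) = -451 - 1*63/4 = -451 - 63/4 = -1867/4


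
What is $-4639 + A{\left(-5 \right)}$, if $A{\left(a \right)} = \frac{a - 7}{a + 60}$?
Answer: $- \frac{255157}{55} \approx -4639.2$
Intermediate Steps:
$A{\left(a \right)} = \frac{-7 + a}{60 + a}$
$-4639 + A{\left(-5 \right)} = -4639 + \frac{-7 - 5}{60 - 5} = -4639 + \frac{1}{55} \left(-12\right) = -4639 - \frac{12}{55} = - \frac{255157}{55}$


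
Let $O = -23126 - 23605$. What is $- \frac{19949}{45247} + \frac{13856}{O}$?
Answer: $- \frac{1559179151}{2114437557} \approx -0.7374$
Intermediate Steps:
$O = -46731$ ($O = -23126 - 23605 = -46731$)
$- \frac{19949}{45247} + \frac{13856}{O} = - \frac{19949}{45247} + \frac{13856}{-46731} = \left(-19949\right) \frac{1}{45247} + 13856 \left(- \frac{1}{46731}\right) = - \frac{19949}{45247} - \frac{13856}{46731} = - \frac{1559179151}{2114437557}$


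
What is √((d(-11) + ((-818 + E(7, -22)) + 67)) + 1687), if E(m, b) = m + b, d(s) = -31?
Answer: √890 ≈ 29.833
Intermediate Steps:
E(m, b) = b + m
√((d(-11) + ((-818 + E(7, -22)) + 67)) + 1687) = √((-31 + ((-818 + (-22 + 7)) + 67)) + 1687) = √((-31 + ((-818 - 15) + 67)) + 1687) = √((-31 + (-833 + 67)) + 1687) = √((-31 - 766) + 1687) = √(-797 + 1687) = √890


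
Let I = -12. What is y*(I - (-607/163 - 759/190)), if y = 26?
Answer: -1723709/15485 ≈ -111.31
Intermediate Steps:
y*(I - (-607/163 - 759/190)) = 26*(-12 - (-607/163 - 759/190)) = 26*(-12 - 1*(-239047/30970)) = 26*(-12 + 239047/30970) = 26*(-132593/30970) = -1723709/15485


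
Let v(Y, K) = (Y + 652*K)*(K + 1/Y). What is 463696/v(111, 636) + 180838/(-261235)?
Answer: -1760643743253926/2549865675013995 ≈ -0.69049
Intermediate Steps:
v(Y, K) = (K + 1/Y)*(Y + 652*K)
463696/v(111, 636) + 180838/(-261235) = 463696/(1 + 652*636**2 + 636*111 + 652*636/111) + 180838/(-261235) = 463696/(1 + 652*404496 + 70596 + 652*636*(1/111)) + 180838*(-1/261235) = 463696/(1 + 263731392 + 70596 + 138224/37) - 180838/261235 = 463696/(9760811817/37) - 180838/261235 = 463696*(37/9760811817) - 180838/261235 = 17156752/9760811817 - 180838/261235 = -1760643743253926/2549865675013995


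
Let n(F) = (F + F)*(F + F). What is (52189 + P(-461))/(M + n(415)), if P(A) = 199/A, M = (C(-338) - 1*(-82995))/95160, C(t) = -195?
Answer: 1907873149/25184355779 ≈ 0.075756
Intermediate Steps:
n(F) = 4*F² (n(F) = (2*F)*(2*F) = 4*F²)
M = 690/793 (M = (-195 - 1*(-82995))/95160 = (-195 + 82995)*(1/95160) = 82800*(1/95160) = 690/793 ≈ 0.87011)
(52189 + P(-461))/(M + n(415)) = (52189 + 199/(-461))/(690/793 + 4*415²) = (52189 + 199*(-1/461))/(690/793 + 4*172225) = (52189 - 199/461)/(690/793 + 688900) = 24058930/(461*(546298390/793)) = (24058930/461)*(793/546298390) = 1907873149/25184355779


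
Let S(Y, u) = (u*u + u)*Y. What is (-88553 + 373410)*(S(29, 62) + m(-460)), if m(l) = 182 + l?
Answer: 32187701572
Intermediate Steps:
S(Y, u) = Y*(u + u**2) (S(Y, u) = (u**2 + u)*Y = (u + u**2)*Y = Y*(u + u**2))
(-88553 + 373410)*(S(29, 62) + m(-460)) = (-88553 + 373410)*(29*62*(1 + 62) + (182 - 460)) = 284857*(29*62*63 - 278) = 284857*(113274 - 278) = 284857*112996 = 32187701572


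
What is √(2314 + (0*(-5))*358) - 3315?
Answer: -3315 + √2314 ≈ -3266.9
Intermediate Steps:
√(2314 + (0*(-5))*358) - 3315 = √(2314 + 0*358) - 3315 = √(2314 + 0) - 3315 = √2314 - 3315 = -3315 + √2314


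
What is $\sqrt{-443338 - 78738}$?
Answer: $2 i \sqrt{130519} \approx 722.55 i$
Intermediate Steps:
$\sqrt{-443338 - 78738} = \sqrt{-522076} = 2 i \sqrt{130519}$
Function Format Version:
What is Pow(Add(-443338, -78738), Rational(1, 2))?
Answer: Mul(2, I, Pow(130519, Rational(1, 2))) ≈ Mul(722.55, I)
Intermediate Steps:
Pow(Add(-443338, -78738), Rational(1, 2)) = Pow(-522076, Rational(1, 2)) = Mul(2, I, Pow(130519, Rational(1, 2)))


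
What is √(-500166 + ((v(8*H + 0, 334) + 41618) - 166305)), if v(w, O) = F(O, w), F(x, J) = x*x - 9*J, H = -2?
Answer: 3*I*√57017 ≈ 716.35*I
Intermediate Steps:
F(x, J) = x² - 9*J
v(w, O) = O² - 9*w
√(-500166 + ((v(8*H + 0, 334) + 41618) - 166305)) = √(-500166 + (((334² - 9*(8*(-2) + 0)) + 41618) - 166305)) = √(-500166 + (((111556 - 9*(-16 + 0)) + 41618) - 166305)) = √(-500166 + (((111556 - 9*(-16)) + 41618) - 166305)) = √(-500166 + (((111556 + 144) + 41618) - 166305)) = √(-500166 + ((111700 + 41618) - 166305)) = √(-500166 + (153318 - 166305)) = √(-500166 - 12987) = √(-513153) = 3*I*√57017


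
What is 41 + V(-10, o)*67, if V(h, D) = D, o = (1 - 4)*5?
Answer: -964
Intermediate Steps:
o = -15 (o = -3*5 = -15)
41 + V(-10, o)*67 = 41 - 15*67 = 41 - 1005 = -964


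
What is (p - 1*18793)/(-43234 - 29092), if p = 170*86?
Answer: 4173/72326 ≈ 0.057697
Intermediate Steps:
p = 14620
(p - 1*18793)/(-43234 - 29092) = (14620 - 1*18793)/(-43234 - 29092) = (14620 - 18793)/(-72326) = -4173*(-1/72326) = 4173/72326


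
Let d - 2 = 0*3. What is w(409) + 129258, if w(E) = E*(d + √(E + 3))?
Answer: 130076 + 818*√103 ≈ 1.3838e+5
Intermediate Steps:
d = 2 (d = 2 + 0*3 = 2 + 0 = 2)
w(E) = E*(2 + √(3 + E)) (w(E) = E*(2 + √(E + 3)) = E*(2 + √(3 + E)))
w(409) + 129258 = 409*(2 + √(3 + 409)) + 129258 = 409*(2 + √412) + 129258 = 409*(2 + 2*√103) + 129258 = (818 + 818*√103) + 129258 = 130076 + 818*√103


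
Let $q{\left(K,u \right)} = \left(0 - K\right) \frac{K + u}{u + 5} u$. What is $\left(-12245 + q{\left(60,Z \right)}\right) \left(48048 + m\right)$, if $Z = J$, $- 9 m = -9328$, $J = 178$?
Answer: $- \frac{704264836000}{549} \approx -1.2828 \cdot 10^{9}$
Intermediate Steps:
$m = \frac{9328}{9}$ ($m = \left(- \frac{1}{9}\right) \left(-9328\right) = \frac{9328}{9} \approx 1036.4$)
$Z = 178$
$q{\left(K,u \right)} = - \frac{K u \left(K + u\right)}{5 + u}$ ($q{\left(K,u \right)} = - K \frac{K + u}{5 + u} u = - \frac{K \left(K + u\right)}{5 + u} u = - \frac{K u \left(K + u\right)}{5 + u}$)
$\left(-12245 + q{\left(60,Z \right)}\right) \left(48048 + m\right) = \left(-12245 - 60 \cdot 178 \frac{1}{5 + 178} \left(60 + 178\right)\right) \left(48048 + \frac{9328}{9}\right) = \left(-12245 - 60 \cdot 178 \cdot \frac{1}{183} \cdot 238\right) \frac{441760}{9} = \left(-12245 - \frac{847280}{61}\right) \frac{441760}{9} = \left(- \frac{1594225}{61}\right) \frac{441760}{9} = - \frac{704264836000}{549}$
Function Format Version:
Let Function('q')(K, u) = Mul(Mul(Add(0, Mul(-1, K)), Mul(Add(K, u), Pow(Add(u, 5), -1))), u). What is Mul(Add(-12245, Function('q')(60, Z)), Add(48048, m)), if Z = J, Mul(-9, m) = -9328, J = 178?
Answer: Rational(-704264836000, 549) ≈ -1.2828e+9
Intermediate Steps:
m = Rational(9328, 9) (m = Mul(Rational(-1, 9), -9328) = Rational(9328, 9) ≈ 1036.4)
Z = 178
Function('q')(K, u) = Mul(-1, K, u, Pow(Add(5, u), -1), Add(K, u)) (Function('q')(K, u) = Mul(Mul(Mul(-1, K), Mul(Add(K, u), Pow(Add(5, u), -1))), u) = Mul(Mul(Mul(-1, K), Mul(Pow(Add(5, u), -1), Add(K, u))), u) = Mul(Mul(-1, K, Pow(Add(5, u), -1), Add(K, u)), u) = Mul(-1, K, u, Pow(Add(5, u), -1), Add(K, u)))
Mul(Add(-12245, Function('q')(60, Z)), Add(48048, m)) = Mul(Add(-12245, Mul(-1, 60, 178, Pow(Add(5, 178), -1), Add(60, 178))), Add(48048, Rational(9328, 9))) = Mul(Add(-12245, Mul(-1, 60, 178, Pow(183, -1), 238)), Rational(441760, 9)) = Mul(Add(-12245, Mul(-1, 60, 178, Rational(1, 183), 238)), Rational(441760, 9)) = Mul(Add(-12245, Rational(-847280, 61)), Rational(441760, 9)) = Mul(Rational(-1594225, 61), Rational(441760, 9)) = Rational(-704264836000, 549)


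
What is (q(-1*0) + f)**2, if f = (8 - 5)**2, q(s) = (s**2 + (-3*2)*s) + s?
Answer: 81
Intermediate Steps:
q(s) = s**2 - 5*s (q(s) = (s**2 - 6*s) + s = s**2 - 5*s)
f = 9 (f = 3**2 = 9)
(q(-1*0) + f)**2 = ((-1*0)*(-5 - 1*0) + 9)**2 = (0*(-5 + 0) + 9)**2 = (0*(-5) + 9)**2 = (0 + 9)**2 = 9**2 = 81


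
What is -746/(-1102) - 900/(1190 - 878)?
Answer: -31627/14326 ≈ -2.2077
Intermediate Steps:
-746/(-1102) - 900/(1190 - 878) = -746*(-1/1102) - 900/312 = 373/551 - 900*1/312 = 373/551 - 75/26 = -31627/14326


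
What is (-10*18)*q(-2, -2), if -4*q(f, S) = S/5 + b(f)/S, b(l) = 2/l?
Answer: 9/2 ≈ 4.5000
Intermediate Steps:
q(f, S) = -S/20 - 1/(2*S*f) (q(f, S) = -(S/5 + (2/f)/S)/4 = -(S*(⅕) + 2/(S*f))/4 = -(S/5 + 2/(S*f))/4 = -S/20 - 1/(2*S*f))
(-10*18)*q(-2, -2) = (-10*18)*(-1/20*(-2) - ½/(-2*(-2))) = -180*(⅒ - ½*(-½)*(-½)) = -180*(⅒ - ⅛) = -180*(-1/40) = 9/2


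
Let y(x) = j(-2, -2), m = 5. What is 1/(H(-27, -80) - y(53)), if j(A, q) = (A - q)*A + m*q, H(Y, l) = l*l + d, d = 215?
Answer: 1/6625 ≈ 0.00015094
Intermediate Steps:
H(Y, l) = 215 + l² (H(Y, l) = l*l + 215 = l² + 215 = 215 + l²)
j(A, q) = 5*q + A*(A - q) (j(A, q) = (A - q)*A + 5*q = A*(A - q) + 5*q = 5*q + A*(A - q))
y(x) = -10 (y(x) = (-2)² + 5*(-2) - 1*(-2)*(-2) = 4 - 10 - 4 = -10)
1/(H(-27, -80) - y(53)) = 1/((215 + (-80)²) - 1*(-10)) = 1/((215 + 6400) + 10) = 1/(6615 + 10) = 1/6625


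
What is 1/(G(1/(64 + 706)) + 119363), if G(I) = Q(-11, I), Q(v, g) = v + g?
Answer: 770/91901041 ≈ 8.3786e-6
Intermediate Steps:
Q(v, g) = g + v
G(I) = -11 + I (G(I) = I - 11 = -11 + I)
1/(G(1/(64 + 706)) + 119363) = 1/((-11 + 1/(64 + 706)) + 119363) = 1/((-11 + 1/770) + 119363) = 1/(-8469/770 + 119363) = 1/(91901041/770) = 770/91901041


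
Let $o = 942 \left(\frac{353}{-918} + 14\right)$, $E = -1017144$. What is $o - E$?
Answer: $\frac{157585375}{153} \approx 1.03 \cdot 10^{6}$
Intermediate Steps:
$o = \frac{1962343}{153}$ ($o = 942 \left(353 \left(- \frac{1}{918}\right) + 14\right) = 942 \left(- \frac{353}{918} + 14\right) = 942 \cdot \frac{12499}{918} = \frac{1962343}{153} \approx 12826.0$)
$o - E = \frac{1962343}{153} - -1017144 = \frac{1962343}{153} + 1017144 = \frac{157585375}{153}$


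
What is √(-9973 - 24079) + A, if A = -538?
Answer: -538 + 2*I*√8513 ≈ -538.0 + 184.53*I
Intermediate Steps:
√(-9973 - 24079) + A = √(-9973 - 24079) - 538 = √(-34052) - 538 = 2*I*√8513 - 538 = -538 + 2*I*√8513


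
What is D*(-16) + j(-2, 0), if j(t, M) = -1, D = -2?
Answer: 31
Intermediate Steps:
D*(-16) + j(-2, 0) = -2*(-16) - 1 = 32 - 1 = 31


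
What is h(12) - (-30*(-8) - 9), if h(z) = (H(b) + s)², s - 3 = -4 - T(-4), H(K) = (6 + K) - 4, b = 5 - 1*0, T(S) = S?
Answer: -131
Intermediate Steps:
b = 5 (b = 5 + 0 = 5)
H(K) = 2 + K
s = 3 (s = 3 + (-4 - 1*(-4)) = 3 + (-4 + 4) = 3 + 0 = 3)
h(z) = 100 (h(z) = ((2 + 5) + 3)² = (7 + 3)² = 10² = 100)
h(12) - (-30*(-8) - 9) = 100 - (-30*(-8) - 9) = 100 - (240 - 9) = 100 - 1*231 = 100 - 231 = -131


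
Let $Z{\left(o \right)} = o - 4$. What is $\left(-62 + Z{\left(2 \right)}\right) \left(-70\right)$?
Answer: $4480$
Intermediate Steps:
$Z{\left(o \right)} = -4 + o$ ($Z{\left(o \right)} = o - 4 = -4 + o$)
$\left(-62 + Z{\left(2 \right)}\right) \left(-70\right) = \left(-62 + \left(-4 + 2\right)\right) \left(-70\right) = \left(-62 - 2\right) \left(-70\right) = \left(-64\right) \left(-70\right) = 4480$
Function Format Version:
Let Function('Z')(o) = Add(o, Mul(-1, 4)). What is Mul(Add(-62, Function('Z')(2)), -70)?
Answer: 4480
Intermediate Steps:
Function('Z')(o) = Add(-4, o) (Function('Z')(o) = Add(o, -4) = Add(-4, o))
Mul(Add(-62, Function('Z')(2)), -70) = Mul(Add(-62, Add(-4, 2)), -70) = Mul(Add(-62, -2), -70) = Mul(-64, -70) = 4480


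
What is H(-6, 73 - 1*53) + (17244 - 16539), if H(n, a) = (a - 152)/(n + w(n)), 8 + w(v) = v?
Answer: 3558/5 ≈ 711.60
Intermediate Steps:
w(v) = -8 + v
H(n, a) = (-152 + a)/(-8 + 2*n) (H(n, a) = (a - 152)/(n + (-8 + n)) = (-152 + a)/(-8 + 2*n))
H(-6, 73 - 1*53) + (17244 - 16539) = (-152 + (73 - 1*53))/(2*(-4 - 6)) + (17244 - 16539) = (1/2)*(-152 + (73 - 53))/(-10) + 705 = (1/2)*(-1/10)*(-152 + 20) + 705 = (1/2)*(-1/10)*(-132) + 705 = 33/5 + 705 = 3558/5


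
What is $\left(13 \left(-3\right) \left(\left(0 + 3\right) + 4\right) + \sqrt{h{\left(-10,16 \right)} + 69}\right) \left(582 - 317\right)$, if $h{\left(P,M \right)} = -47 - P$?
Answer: $-72345 + 1060 \sqrt{2} \approx -70846.0$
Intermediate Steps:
$\left(13 \left(-3\right) \left(\left(0 + 3\right) + 4\right) + \sqrt{h{\left(-10,16 \right)} + 69}\right) \left(582 - 317\right) = \left(13 \left(-3\right) \left(\left(0 + 3\right) + 4\right) + \sqrt{\left(-47 - -10\right) + 69}\right) \left(582 - 317\right) = \left(- 39 \left(3 + 4\right) + \sqrt{\left(-47 + 10\right) + 69}\right) 265 = \left(\left(-39\right) 7 + \sqrt{-37 + 69}\right) 265 = \left(-273 + \sqrt{32}\right) 265 = \left(-273 + 4 \sqrt{2}\right) 265 = -72345 + 1060 \sqrt{2}$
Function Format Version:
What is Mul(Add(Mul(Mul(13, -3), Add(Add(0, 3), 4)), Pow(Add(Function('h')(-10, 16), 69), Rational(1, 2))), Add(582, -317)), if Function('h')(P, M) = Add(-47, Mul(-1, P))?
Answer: Add(-72345, Mul(1060, Pow(2, Rational(1, 2)))) ≈ -70846.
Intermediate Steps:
Mul(Add(Mul(Mul(13, -3), Add(Add(0, 3), 4)), Pow(Add(Function('h')(-10, 16), 69), Rational(1, 2))), Add(582, -317)) = Mul(Add(Mul(Mul(13, -3), Add(Add(0, 3), 4)), Pow(Add(Add(-47, Mul(-1, -10)), 69), Rational(1, 2))), Add(582, -317)) = Mul(Add(Mul(-39, Add(3, 4)), Pow(Add(Add(-47, 10), 69), Rational(1, 2))), 265) = Mul(Add(Mul(-39, 7), Pow(Add(-37, 69), Rational(1, 2))), 265) = Mul(Add(-273, Pow(32, Rational(1, 2))), 265) = Mul(Add(-273, Mul(4, Pow(2, Rational(1, 2)))), 265) = Add(-72345, Mul(1060, Pow(2, Rational(1, 2))))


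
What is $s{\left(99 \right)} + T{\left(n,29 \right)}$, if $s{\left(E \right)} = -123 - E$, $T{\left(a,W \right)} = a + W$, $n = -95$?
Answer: $-288$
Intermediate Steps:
$T{\left(a,W \right)} = W + a$
$s{\left(99 \right)} + T{\left(n,29 \right)} = \left(-123 - 99\right) + \left(29 - 95\right) = \left(-123 - 99\right) - 66 = -222 - 66 = -288$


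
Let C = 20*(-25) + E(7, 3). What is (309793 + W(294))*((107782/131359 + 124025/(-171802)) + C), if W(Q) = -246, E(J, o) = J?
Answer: -202546979633768035/1327514054 ≈ -1.5258e+8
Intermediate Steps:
C = -493 (C = 20*(-25) + 7 = -500 + 7 = -493)
(309793 + W(294))*((107782/131359 + 124025/(-171802)) + C) = (309793 - 246)*((107782/131359 + 124025/(-171802)) - 493) = 309547*((107782*(1/131359) + 124025*(-1/171802)) - 493) = 309547*((107782/131359 - 124025/171802) - 493) = 309547*(130903717/1327514054 - 493) = 309547*(-654333524905/1327514054) = -202546979633768035/1327514054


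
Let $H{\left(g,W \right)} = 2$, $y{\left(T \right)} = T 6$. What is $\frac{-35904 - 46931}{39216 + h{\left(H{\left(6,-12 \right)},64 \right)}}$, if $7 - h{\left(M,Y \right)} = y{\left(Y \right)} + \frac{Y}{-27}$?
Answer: $- \frac{2236545}{1048717} \approx -2.1326$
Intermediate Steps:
$y{\left(T \right)} = 6 T$
$h{\left(M,Y \right)} = 7 - \frac{161 Y}{27}$ ($h{\left(M,Y \right)} = 7 - \left(6 Y + \frac{Y}{-27}\right) = 7 - \left(6 Y + Y \left(- \frac{1}{27}\right)\right) = 7 - \left(6 Y - \frac{Y}{27}\right) = 7 - \frac{161 Y}{27}$)
$\frac{-35904 - 46931}{39216 + h{\left(H{\left(6,-12 \right)},64 \right)}} = \frac{-35904 - 46931}{39216 + \left(7 - \frac{10304}{27}\right)} = - \frac{82835}{39216 + \left(7 - \frac{10304}{27}\right)} = - \frac{82835}{39216 - \frac{10115}{27}} = - \frac{82835}{\frac{1048717}{27}} = \left(-82835\right) \frac{27}{1048717} = - \frac{2236545}{1048717}$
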